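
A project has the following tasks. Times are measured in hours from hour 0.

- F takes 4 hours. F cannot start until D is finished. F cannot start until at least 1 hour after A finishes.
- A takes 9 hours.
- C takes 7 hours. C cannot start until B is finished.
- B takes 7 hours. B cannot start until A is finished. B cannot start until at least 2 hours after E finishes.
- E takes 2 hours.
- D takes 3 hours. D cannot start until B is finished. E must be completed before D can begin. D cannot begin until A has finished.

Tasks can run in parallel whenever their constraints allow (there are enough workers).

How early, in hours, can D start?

E has no prerequisites, so it starts at hour 0 and finishes at hour 2.
Nothing blocks A, so it runs from hour 0 to hour 9.
B needs all of A (finishes hour 9); E (finishes hour 2, plus 2-hour gap → hour 4). That puts its earliest start at hour 9; it finishes at 9 + 7 = hour 16.
D waits on B (finishes hour 16); E (finishes hour 2); A (finishes hour 9). The latest of these is hour 16, which is the earliest D can start.

16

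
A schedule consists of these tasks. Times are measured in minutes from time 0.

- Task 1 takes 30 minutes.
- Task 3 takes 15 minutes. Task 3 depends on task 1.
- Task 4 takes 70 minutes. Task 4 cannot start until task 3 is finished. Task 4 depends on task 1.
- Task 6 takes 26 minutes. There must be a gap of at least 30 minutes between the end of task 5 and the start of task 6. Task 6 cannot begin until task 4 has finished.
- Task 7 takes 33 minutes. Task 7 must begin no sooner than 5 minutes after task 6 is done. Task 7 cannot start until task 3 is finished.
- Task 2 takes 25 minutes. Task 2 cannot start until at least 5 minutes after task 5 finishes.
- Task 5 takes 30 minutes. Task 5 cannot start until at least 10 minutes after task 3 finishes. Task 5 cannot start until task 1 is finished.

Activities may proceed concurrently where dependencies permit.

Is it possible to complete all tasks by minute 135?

No

Task 1 has no prerequisites, so it starts at minute 0 and finishes at minute 30.
After task 1 (finishes minute 30), task 3 can start at minute 30 and finishes at minute 45.
Task 5 needs all of task 3 (finishes minute 45, plus 10-minute gap → minute 55); task 1 (finishes minute 30). That puts its earliest start at minute 55; it finishes at 55 + 30 = minute 85.
Task 2 cannot begin until task 5 (finishes minute 85, plus 5-minute gap → minute 90). It runs from minute 90 to 90 + 25 = minute 115.
Task 4 has to wait for task 3 (finishes minute 45); task 1 (finishes minute 30). The latest of these is minute 45, so task 4 runs minute 45 to 45 + 70 = minute 115.
For task 6: task 5 (finishes minute 85, plus 30-minute gap → minute 115); task 4 (finishes minute 115). Taking the maximum gives a start of minute 115, and it finishes at 115 + 26 = minute 141.
Task 7 cannot start until task 6 (finishes minute 141, plus 5-minute gap → minute 146); task 3 (finishes minute 45). The controlling bound is minute 146, so task 7 finishes at 146 + 33 = minute 179.
The earliest everything can be done is minute 179, which is after the deadline of 135, so it is not possible.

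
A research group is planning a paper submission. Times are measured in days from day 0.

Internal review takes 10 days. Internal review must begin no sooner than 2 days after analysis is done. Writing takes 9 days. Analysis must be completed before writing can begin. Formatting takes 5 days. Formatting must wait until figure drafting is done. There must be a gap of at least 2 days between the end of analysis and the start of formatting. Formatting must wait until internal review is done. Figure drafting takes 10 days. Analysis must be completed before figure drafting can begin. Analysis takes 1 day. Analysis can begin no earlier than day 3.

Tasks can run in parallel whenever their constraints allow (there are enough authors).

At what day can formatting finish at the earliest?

21

After its own release at day 3, analysis can start at day 3 and finishes at day 4.
Internal review cannot begin until analysis (finishes day 4, plus 2-day gap → day 6). It runs from day 6 to 6 + 10 = day 16.
After analysis (finishes day 4), figure drafting can start at day 4 and finishes at day 14.
Formatting cannot start until figure drafting (finishes day 14); analysis (finishes day 4, plus 2-day gap → day 6); internal review (finishes day 16). The controlling bound is day 16, so formatting finishes at 16 + 5 = day 21.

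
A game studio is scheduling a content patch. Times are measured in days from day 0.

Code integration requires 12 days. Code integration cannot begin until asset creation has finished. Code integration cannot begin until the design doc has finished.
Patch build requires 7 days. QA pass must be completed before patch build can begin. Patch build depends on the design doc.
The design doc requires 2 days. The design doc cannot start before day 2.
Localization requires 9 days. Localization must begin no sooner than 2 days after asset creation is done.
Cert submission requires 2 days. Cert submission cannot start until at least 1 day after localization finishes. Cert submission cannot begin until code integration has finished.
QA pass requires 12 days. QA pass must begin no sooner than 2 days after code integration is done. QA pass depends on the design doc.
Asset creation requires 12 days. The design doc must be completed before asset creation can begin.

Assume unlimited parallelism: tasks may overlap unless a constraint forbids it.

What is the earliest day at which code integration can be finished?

After its own release at day 2, the design doc can start at day 2 and finishes at day 4.
Asset creation cannot begin until the design doc (finishes day 4). It runs from day 4 to 4 + 12 = day 16.
Code integration cannot start until asset creation (finishes day 16); the design doc (finishes day 4). The controlling bound is day 16, so code integration finishes at 16 + 12 = day 28.

28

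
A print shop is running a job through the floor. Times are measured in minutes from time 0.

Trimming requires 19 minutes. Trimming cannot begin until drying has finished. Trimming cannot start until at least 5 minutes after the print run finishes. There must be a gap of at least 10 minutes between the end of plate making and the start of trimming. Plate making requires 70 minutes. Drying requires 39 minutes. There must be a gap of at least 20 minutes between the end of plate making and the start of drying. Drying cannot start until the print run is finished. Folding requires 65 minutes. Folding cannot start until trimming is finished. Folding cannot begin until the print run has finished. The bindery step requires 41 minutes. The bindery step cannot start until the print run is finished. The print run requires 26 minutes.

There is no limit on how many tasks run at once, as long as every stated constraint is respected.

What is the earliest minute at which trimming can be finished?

Nothing blocks the print run, so it runs from minute 0 to minute 26.
Nothing blocks plate making, so it runs from minute 0 to minute 70.
Drying needs all of plate making (finishes minute 70, plus 20-minute gap → minute 90); the print run (finishes minute 26). That puts its earliest start at minute 90; it finishes at 90 + 39 = minute 129.
Trimming cannot start until drying (finishes minute 129); the print run (finishes minute 26, plus 5-minute gap → minute 31); plate making (finishes minute 70, plus 10-minute gap → minute 80). The controlling bound is minute 129, so trimming finishes at 129 + 19 = minute 148.

148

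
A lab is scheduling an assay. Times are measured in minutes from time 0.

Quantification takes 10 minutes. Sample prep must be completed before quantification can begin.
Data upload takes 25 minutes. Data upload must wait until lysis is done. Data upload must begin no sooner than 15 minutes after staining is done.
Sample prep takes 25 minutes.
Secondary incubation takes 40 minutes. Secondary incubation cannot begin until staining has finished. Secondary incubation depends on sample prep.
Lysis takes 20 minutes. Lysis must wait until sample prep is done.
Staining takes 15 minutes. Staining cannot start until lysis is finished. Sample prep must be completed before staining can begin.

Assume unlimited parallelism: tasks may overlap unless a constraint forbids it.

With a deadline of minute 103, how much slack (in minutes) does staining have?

Sample prep has no prerequisites, so it starts at minute 0 and finishes at minute 25.
Lysis waits on sample prep (finishes minute 25), so it starts at minute 25 and finishes at 25 + 20 = minute 45.
Staining needs all of lysis (finishes minute 45); sample prep (finishes minute 25). That puts its earliest start at minute 45; it finishes at 45 + 15 = minute 60.

Working backward from the deadline:
Secondary incubation must finish by minute 103; it takes 40 minutes, so it must start by 103 − 40 = minute 63.
Data upload has no dependents, so it just needs to finish by minute 103. Starting by 103 − 25 = minute 78 achieves that.
Staining has several dependents: secondary incubation (must start by minute 63); data upload (must start by minute 78, minus 15-minute gap → minute 63). The earliest of those limits is minute 63, so staining must start by 63 − 15 = minute 48.
So staining can start as early as minute 45 and as late as minute 48, giving 48 − 45 = 3 minutes of slack.

3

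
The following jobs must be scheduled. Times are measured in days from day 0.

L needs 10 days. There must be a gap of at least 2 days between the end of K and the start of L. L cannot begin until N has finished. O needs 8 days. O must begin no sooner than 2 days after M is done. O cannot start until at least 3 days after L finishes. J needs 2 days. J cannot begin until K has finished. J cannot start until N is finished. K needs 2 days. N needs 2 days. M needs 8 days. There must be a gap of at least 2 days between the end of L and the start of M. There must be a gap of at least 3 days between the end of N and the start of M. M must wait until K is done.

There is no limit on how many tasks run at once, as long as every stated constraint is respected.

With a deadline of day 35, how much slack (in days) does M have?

N can start immediately at day 0; it finishes at day 2.
K has no prerequisites, so it starts at day 0 and finishes at day 2.
For L: K (finishes day 2, plus 2-day gap → day 4); N (finishes day 2). Taking the maximum gives a start of day 4, and it finishes at 4 + 10 = day 14.
M needs all of L (finishes day 14, plus 2-day gap → day 16); N (finishes day 2, plus 3-day gap → day 5); K (finishes day 2). That puts its earliest start at day 16; it finishes at 16 + 8 = day 24.

Working backward from the deadline:
To finish by day 35, O (duration 8) must start no later than day 27.
M feeds into O (must start by day 27, minus 2-day gap → day 25); so M must finish by day 25 and therefore start by day 17.
So M can start as early as day 16 and as late as day 17, giving 17 − 16 = 1 day of slack.

1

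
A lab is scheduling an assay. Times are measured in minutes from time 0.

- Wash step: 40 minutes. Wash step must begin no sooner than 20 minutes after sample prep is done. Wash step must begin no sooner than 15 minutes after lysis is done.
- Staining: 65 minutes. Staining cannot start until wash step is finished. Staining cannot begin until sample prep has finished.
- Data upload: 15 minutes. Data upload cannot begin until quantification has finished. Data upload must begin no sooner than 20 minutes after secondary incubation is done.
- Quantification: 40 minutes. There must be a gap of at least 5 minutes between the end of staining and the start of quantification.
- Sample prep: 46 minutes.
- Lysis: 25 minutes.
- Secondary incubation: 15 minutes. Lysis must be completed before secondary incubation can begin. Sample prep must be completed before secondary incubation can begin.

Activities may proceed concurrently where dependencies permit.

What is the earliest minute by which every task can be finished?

Lysis has no prerequisites, so it starts at minute 0 and finishes at minute 25.
Nothing blocks sample prep, so it runs from minute 0 to minute 46.
Secondary incubation needs all of lysis (finishes minute 25); sample prep (finishes minute 46). That puts its earliest start at minute 46; it finishes at 46 + 15 = minute 61.
Wash step has to wait for sample prep (finishes minute 46, plus 20-minute gap → minute 66); lysis (finishes minute 25, plus 15-minute gap → minute 40). The latest of these is minute 66, so wash step runs minute 66 to 66 + 40 = minute 106.
Staining needs all of wash step (finishes minute 106); sample prep (finishes minute 46). That puts its earliest start at minute 106; it finishes at 106 + 65 = minute 171.
Quantification cannot begin until staining (finishes minute 171, plus 5-minute gap → minute 176). It runs from minute 176 to 176 + 40 = minute 216.
Data upload has to wait for quantification (finishes minute 216); secondary incubation (finishes minute 61, plus 20-minute gap → minute 81). The latest of these is minute 216, so data upload runs minute 216 to 216 + 15 = minute 231.
All tasks are finished once the last one completes. Finish times: Sample prep at 46, Lysis at 25, Wash step at 106, Staining at 171, Secondary incubation at 61, Quantification at 216, Data upload at 231. The latest is minute 231.

231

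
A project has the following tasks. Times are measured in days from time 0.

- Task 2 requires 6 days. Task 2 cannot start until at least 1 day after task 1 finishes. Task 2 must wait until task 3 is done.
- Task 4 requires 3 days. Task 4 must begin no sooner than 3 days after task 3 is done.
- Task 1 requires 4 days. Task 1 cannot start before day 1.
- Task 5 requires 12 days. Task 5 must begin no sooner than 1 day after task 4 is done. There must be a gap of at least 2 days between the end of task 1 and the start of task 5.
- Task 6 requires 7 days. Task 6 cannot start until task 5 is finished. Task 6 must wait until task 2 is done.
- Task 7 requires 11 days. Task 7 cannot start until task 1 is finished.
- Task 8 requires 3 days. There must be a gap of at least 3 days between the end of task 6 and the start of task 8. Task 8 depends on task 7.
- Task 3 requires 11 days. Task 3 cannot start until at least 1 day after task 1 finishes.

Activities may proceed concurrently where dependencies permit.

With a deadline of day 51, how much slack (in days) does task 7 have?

After its own release at day 1, task 1 can start at day 1 and finishes at day 5.
After task 1 (finishes day 5), task 7 can start at day 5 and finishes at day 16.

Working backward from the deadline:
Task 8 must finish by day 51; it takes 3 days, so it must start by 51 − 3 = day 48.
Since task 8 (must start by day 48) depends on it, task 7 must finish by day 48. Backing off its 11-day duration gives a latest start of day 37.
So task 7 can start as early as day 5 and as late as day 37, giving 37 − 5 = 32 days of slack.

32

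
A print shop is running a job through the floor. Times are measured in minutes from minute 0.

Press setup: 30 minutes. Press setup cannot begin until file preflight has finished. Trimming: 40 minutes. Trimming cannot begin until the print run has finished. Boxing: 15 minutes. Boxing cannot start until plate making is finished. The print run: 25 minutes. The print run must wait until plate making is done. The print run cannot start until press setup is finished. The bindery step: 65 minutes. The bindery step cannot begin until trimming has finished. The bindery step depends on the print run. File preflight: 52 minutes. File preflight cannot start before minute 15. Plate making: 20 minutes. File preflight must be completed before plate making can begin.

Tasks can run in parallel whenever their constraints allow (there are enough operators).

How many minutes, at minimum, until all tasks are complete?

File preflight cannot begin until its own release at minute 15. It runs from minute 15 to 15 + 52 = minute 67.
Press setup waits on file preflight (finishes minute 67), so it starts at minute 67 and finishes at 67 + 30 = minute 97.
Plate making cannot begin until file preflight (finishes minute 67). It runs from minute 67 to 67 + 20 = minute 87.
Boxing waits on plate making (finishes minute 87), so it starts at minute 87 and finishes at 87 + 15 = minute 102.
The print run has to wait for plate making (finishes minute 87); press setup (finishes minute 97). The latest of these is minute 97, so the print run runs minute 97 to 97 + 25 = minute 122.
Trimming waits on the print run (finishes minute 122), so it starts at minute 122 and finishes at 122 + 40 = minute 162.
The bindery step cannot start until trimming (finishes minute 162); the print run (finishes minute 122). The controlling bound is minute 162, so the bindery step finishes at 162 + 65 = minute 227.
All tasks are finished once the last one completes. Finish times: File preflight at 67, Plate making at 87, Press setup at 97, The print run at 122, Trimming at 162, The bindery step at 227, Boxing at 102. The latest is minute 227.

227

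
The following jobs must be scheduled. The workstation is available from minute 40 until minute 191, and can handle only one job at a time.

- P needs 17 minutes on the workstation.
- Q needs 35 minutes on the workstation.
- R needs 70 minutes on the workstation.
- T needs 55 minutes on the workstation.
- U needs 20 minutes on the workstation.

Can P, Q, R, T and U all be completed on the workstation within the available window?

The workstation window is 191 − 40 = 151 minutes.
Running back to back, the jobs need 17 + 35 + 70 + 55 + 20 = 197 minutes on the workstation.
Since 197 > 151, they cannot all fit.

No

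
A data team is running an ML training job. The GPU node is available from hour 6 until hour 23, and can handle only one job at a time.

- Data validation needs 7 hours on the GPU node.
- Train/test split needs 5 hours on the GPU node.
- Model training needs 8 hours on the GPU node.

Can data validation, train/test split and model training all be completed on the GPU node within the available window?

The GPU node window is 23 − 6 = 17 hours.
Running back to back, the jobs need 7 + 5 + 8 = 20 hours on the GPU node.
Since 20 > 17, they cannot all fit.

No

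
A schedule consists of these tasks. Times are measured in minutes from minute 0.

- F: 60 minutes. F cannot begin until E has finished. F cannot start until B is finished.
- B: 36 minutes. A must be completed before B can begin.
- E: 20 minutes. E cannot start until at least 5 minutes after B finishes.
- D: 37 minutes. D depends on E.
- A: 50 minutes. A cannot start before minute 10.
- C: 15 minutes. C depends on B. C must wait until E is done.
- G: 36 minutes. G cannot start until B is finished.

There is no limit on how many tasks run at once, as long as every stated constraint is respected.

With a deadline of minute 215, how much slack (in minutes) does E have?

A waits on its own release at minute 10, so it starts at minute 10 and finishes at 10 + 50 = minute 60.
B waits on A (finishes minute 60), so it starts at minute 60 and finishes at 60 + 36 = minute 96.
E waits on B (finishes minute 96, plus 5-minute gap → minute 101), so it starts at minute 101 and finishes at 101 + 20 = minute 121.

Working backward from the deadline:
To finish by minute 215, C (duration 15) must start no later than minute 200.
Nothing follows D; the deadline of minute 215 is its only limit. It must start by 215 − 37 = minute 178.
Nothing follows F; the deadline of minute 215 is its only limit. It must start by 215 − 60 = minute 155.
E has several dependents: C (must start by minute 200); D (must start by minute 178); F (must start by minute 155). The earliest of those limits is minute 155, so E must start by 155 − 20 = minute 135.
So E can start as early as minute 101 and as late as minute 135, giving 135 − 101 = 34 minutes of slack.

34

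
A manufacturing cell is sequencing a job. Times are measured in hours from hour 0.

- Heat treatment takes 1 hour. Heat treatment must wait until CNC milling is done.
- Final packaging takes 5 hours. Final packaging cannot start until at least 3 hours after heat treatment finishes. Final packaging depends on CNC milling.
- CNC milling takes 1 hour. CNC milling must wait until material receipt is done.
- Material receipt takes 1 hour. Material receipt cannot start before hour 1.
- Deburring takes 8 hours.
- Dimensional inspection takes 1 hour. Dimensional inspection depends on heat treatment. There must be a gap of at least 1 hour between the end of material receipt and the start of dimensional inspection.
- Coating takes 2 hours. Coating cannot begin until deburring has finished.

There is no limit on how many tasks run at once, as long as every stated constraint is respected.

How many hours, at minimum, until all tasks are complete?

12

Deburring can start immediately at hour 0; it finishes at hour 8.
Coating cannot begin until deburring (finishes hour 8). It runs from hour 8 to 8 + 2 = hour 10.
Material receipt waits on its own release at hour 1, so it starts at hour 1 and finishes at 1 + 1 = hour 2.
CNC milling cannot begin until material receipt (finishes hour 2). It runs from hour 2 to 2 + 1 = hour 3.
After CNC milling (finishes hour 3), heat treatment can start at hour 3 and finishes at hour 4.
For final packaging: heat treatment (finishes hour 4, plus 3-hour gap → hour 7); CNC milling (finishes hour 3). Taking the maximum gives a start of hour 7, and it finishes at 7 + 5 = hour 12.
For dimensional inspection: heat treatment (finishes hour 4); material receipt (finishes hour 2, plus 1-hour gap → hour 3). Taking the maximum gives a start of hour 4, and it finishes at 4 + 1 = hour 5.
All tasks are finished once the last one completes. Finish times: Material receipt at 2, Deburring at 8, CNC milling at 3, Heat treatment at 4, Dimensional inspection at 5, Coating at 10, Final packaging at 12. The latest is hour 12.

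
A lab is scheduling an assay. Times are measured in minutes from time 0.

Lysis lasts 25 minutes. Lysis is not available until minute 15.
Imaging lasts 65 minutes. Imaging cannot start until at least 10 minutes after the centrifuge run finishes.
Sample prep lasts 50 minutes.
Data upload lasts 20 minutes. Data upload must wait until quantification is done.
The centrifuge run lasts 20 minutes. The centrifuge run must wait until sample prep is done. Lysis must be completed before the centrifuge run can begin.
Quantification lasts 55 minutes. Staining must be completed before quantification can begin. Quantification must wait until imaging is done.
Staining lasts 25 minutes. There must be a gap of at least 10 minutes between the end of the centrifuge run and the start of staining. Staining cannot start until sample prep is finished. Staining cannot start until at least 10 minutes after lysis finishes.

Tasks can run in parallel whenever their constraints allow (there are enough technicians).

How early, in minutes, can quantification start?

145

Lysis cannot begin until its own release at minute 15. It runs from minute 15 to 15 + 25 = minute 40.
Sample prep can start immediately at minute 0; it finishes at minute 50.
For the centrifuge run: sample prep (finishes minute 50); lysis (finishes minute 40). Taking the maximum gives a start of minute 50, and it finishes at 50 + 20 = minute 70.
Imaging cannot begin until the centrifuge run (finishes minute 70, plus 10-minute gap → minute 80). It runs from minute 80 to 80 + 65 = minute 145.
For staining: the centrifuge run (finishes minute 70, plus 10-minute gap → minute 80); sample prep (finishes minute 50); lysis (finishes minute 40, plus 10-minute gap → minute 50). Taking the maximum gives a start of minute 80, and it finishes at 80 + 25 = minute 105.
Quantification waits on staining (finishes minute 105); imaging (finishes minute 145). The latest of these is minute 145, which is the earliest quantification can start.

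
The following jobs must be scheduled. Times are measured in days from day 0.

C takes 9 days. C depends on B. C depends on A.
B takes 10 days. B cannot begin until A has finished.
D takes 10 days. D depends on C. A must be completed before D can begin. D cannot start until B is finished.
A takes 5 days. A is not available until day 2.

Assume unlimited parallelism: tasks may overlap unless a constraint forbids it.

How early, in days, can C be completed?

26

A cannot begin until its own release at day 2. It runs from day 2 to 2 + 5 = day 7.
B waits on A (finishes day 7), so it starts at day 7 and finishes at 7 + 10 = day 17.
C needs all of B (finishes day 17); A (finishes day 7). That puts its earliest start at day 17; it finishes at 17 + 9 = day 26.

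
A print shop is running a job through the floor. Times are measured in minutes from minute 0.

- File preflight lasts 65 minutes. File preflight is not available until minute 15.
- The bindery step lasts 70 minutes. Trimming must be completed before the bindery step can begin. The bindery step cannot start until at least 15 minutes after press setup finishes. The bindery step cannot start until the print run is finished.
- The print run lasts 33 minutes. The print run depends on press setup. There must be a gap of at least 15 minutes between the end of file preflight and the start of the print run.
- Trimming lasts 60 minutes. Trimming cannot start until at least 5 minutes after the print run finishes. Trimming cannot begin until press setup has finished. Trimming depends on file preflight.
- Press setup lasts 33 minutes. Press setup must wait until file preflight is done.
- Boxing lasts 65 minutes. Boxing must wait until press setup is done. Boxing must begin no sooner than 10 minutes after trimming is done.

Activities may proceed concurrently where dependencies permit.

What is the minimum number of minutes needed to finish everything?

After its own release at minute 15, file preflight can start at minute 15 and finishes at minute 80.
Press setup cannot begin until file preflight (finishes minute 80). It runs from minute 80 to 80 + 33 = minute 113.
The print run needs all of press setup (finishes minute 113); file preflight (finishes minute 80, plus 15-minute gap → minute 95). That puts its earliest start at minute 113; it finishes at 113 + 33 = minute 146.
Trimming cannot start until the print run (finishes minute 146, plus 5-minute gap → minute 151); press setup (finishes minute 113); file preflight (finishes minute 80). The controlling bound is minute 151, so trimming finishes at 151 + 60 = minute 211.
Boxing cannot start until press setup (finishes minute 113); trimming (finishes minute 211, plus 10-minute gap → minute 221). The controlling bound is minute 221, so boxing finishes at 221 + 65 = minute 286.
For the bindery step: trimming (finishes minute 211); press setup (finishes minute 113, plus 15-minute gap → minute 128); the print run (finishes minute 146). Taking the maximum gives a start of minute 211, and it finishes at 211 + 70 = minute 281.
All tasks are finished once the last one completes. Finish times: File preflight at 80, Press setup at 113, The print run at 146, Trimming at 211, The bindery step at 281, Boxing at 286. The latest is minute 286.

286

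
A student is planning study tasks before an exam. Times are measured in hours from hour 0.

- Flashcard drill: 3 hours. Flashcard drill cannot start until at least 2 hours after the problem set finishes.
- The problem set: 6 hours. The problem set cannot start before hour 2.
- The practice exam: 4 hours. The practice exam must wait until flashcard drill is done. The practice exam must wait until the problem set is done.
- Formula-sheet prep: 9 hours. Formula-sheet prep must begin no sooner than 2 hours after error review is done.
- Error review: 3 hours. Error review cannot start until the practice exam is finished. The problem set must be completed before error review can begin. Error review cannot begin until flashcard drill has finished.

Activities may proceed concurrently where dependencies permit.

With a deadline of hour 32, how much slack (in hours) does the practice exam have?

1

After its own release at hour 2, the problem set can start at hour 2 and finishes at hour 8.
Flashcard drill cannot begin until the problem set (finishes hour 8, plus 2-hour gap → hour 10). It runs from hour 10 to 10 + 3 = hour 13.
For the practice exam: flashcard drill (finishes hour 13); the problem set (finishes hour 8). Taking the maximum gives a start of hour 13, and it finishes at 13 + 4 = hour 17.

Working backward from the deadline:
Formula-sheet prep has no dependents, so it just needs to finish by hour 32. Starting by 32 − 9 = hour 23 achieves that.
Since formula-sheet prep (must start by hour 23, minus 2-hour gap → hour 21) depends on it, error review must finish by hour 21. Backing off its 3-hour duration gives a latest start of hour 18.
The practice exam feeds into error review (must start by hour 18); so the practice exam must finish by hour 18 and therefore start by hour 14.
So the practice exam can start as early as hour 13 and as late as hour 14, giving 14 − 13 = 1 hour of slack.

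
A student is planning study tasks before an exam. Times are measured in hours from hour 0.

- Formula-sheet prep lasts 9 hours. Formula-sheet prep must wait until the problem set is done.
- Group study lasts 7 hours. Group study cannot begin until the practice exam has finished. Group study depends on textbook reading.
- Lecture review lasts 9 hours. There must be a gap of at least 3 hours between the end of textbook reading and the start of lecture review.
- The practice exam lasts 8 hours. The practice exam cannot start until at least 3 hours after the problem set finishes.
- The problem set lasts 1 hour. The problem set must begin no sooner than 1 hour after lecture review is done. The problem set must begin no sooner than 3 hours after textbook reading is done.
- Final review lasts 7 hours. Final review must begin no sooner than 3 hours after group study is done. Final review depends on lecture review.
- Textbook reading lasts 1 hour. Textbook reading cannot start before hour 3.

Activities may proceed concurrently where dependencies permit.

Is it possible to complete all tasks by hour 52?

Yes

Textbook reading waits on its own release at hour 3, so it starts at hour 3 and finishes at 3 + 1 = hour 4.
After textbook reading (finishes hour 4, plus 3-hour gap → hour 7), lecture review can start at hour 7 and finishes at hour 16.
For the problem set: lecture review (finishes hour 16, plus 1-hour gap → hour 17); textbook reading (finishes hour 4, plus 3-hour gap → hour 7). Taking the maximum gives a start of hour 17, and it finishes at 17 + 1 = hour 18.
Formula-sheet prep waits on the problem set (finishes hour 18), so it starts at hour 18 and finishes at 18 + 9 = hour 27.
The practice exam cannot begin until the problem set (finishes hour 18, plus 3-hour gap → hour 21). It runs from hour 21 to 21 + 8 = hour 29.
Group study needs all of the practice exam (finishes hour 29); textbook reading (finishes hour 4). That puts its earliest start at hour 29; it finishes at 29 + 7 = hour 36.
Final review needs all of group study (finishes hour 36, plus 3-hour gap → hour 39); lecture review (finishes hour 16). That puts its earliest start at hour 39; it finishes at 39 + 7 = hour 46.
Every task is finished by hour 46, which is no later than the deadline of 52, so the schedule is feasible.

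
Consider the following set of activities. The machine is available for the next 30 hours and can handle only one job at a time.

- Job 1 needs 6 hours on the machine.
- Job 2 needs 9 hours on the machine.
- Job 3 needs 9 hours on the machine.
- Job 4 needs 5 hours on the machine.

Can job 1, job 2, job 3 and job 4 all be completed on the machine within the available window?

Running back to back, the jobs need 6 + 9 + 9 + 5 = 29 hours on the machine.
Since 29 ≤ 30, they fit within the window.

Yes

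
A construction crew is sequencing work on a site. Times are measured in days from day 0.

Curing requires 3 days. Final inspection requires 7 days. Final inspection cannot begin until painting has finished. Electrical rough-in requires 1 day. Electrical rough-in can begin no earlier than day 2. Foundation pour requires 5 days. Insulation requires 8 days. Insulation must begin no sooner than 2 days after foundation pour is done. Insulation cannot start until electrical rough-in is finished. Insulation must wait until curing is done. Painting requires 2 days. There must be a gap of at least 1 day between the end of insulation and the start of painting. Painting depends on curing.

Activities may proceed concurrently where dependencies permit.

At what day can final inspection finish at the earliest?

After its own release at day 2, electrical rough-in can start at day 2 and finishes at day 3.
Curing has no prerequisites, so it starts at day 0 and finishes at day 3.
Nothing blocks foundation pour, so it runs from day 0 to day 5.
For insulation: foundation pour (finishes day 5, plus 2-day gap → day 7); electrical rough-in (finishes day 3); curing (finishes day 3). Taking the maximum gives a start of day 7, and it finishes at 7 + 8 = day 15.
Painting needs all of insulation (finishes day 15, plus 1-day gap → day 16); curing (finishes day 3). That puts its earliest start at day 16; it finishes at 16 + 2 = day 18.
Final inspection cannot begin until painting (finishes day 18). It runs from day 18 to 18 + 7 = day 25.

25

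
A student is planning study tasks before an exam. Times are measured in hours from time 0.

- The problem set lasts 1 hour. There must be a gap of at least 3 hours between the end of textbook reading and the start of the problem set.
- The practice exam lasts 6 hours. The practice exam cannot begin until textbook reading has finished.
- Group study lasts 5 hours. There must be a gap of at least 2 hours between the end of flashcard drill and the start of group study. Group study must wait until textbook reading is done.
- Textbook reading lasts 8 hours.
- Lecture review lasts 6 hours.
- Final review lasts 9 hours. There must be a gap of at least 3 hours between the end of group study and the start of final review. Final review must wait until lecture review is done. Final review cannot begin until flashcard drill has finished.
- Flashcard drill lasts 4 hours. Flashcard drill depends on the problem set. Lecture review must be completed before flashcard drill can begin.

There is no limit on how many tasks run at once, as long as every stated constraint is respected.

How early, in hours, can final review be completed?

35

Lecture review can start immediately at hour 0; it finishes at hour 6.
Textbook reading can start immediately at hour 0; it finishes at hour 8.
The problem set waits on textbook reading (finishes hour 8, plus 3-hour gap → hour 11), so it starts at hour 11 and finishes at 11 + 1 = hour 12.
Flashcard drill cannot start until the problem set (finishes hour 12); lecture review (finishes hour 6). The controlling bound is hour 12, so flashcard drill finishes at 12 + 4 = hour 16.
Group study needs all of flashcard drill (finishes hour 16, plus 2-hour gap → hour 18); textbook reading (finishes hour 8). That puts its earliest start at hour 18; it finishes at 18 + 5 = hour 23.
For final review: group study (finishes hour 23, plus 3-hour gap → hour 26); lecture review (finishes hour 6); flashcard drill (finishes hour 16). Taking the maximum gives a start of hour 26, and it finishes at 26 + 9 = hour 35.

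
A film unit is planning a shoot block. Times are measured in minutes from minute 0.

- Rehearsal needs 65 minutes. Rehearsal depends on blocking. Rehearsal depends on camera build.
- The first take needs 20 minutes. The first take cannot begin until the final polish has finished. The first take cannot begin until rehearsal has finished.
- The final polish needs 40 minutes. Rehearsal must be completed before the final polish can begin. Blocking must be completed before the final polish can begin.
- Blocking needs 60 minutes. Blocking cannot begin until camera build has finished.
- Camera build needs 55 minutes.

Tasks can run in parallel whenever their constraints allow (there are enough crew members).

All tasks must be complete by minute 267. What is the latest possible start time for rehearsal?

142

The first take has no dependents, so it just needs to finish by minute 267. Starting by 267 − 20 = minute 247 achieves that.
The final polish has to be done before the first take (must start by minute 247). That means finishing by minute 247, i.e. starting by 247 − 40 = minute 207.
Rehearsal has several dependents: the final polish (must start by minute 207); the first take (must start by minute 247). The earliest of those limits is minute 207, so rehearsal must start by 207 − 65 = minute 142.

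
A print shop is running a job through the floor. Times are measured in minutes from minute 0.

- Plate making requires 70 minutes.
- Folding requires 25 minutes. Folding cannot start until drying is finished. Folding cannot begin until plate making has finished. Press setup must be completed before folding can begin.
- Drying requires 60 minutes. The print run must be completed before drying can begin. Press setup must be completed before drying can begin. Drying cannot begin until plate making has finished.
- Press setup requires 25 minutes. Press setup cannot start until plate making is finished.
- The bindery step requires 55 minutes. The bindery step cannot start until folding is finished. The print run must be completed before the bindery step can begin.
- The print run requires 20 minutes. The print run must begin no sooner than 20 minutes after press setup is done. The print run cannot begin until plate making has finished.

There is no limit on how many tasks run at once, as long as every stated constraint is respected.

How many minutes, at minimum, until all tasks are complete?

Plate making has no prerequisites, so it starts at minute 0 and finishes at minute 70.
Press setup cannot begin until plate making (finishes minute 70). It runs from minute 70 to 70 + 25 = minute 95.
The print run cannot start until press setup (finishes minute 95, plus 20-minute gap → minute 115); plate making (finishes minute 70). The controlling bound is minute 115, so the print run finishes at 115 + 20 = minute 135.
Drying needs all of the print run (finishes minute 135); press setup (finishes minute 95); plate making (finishes minute 70). That puts its earliest start at minute 135; it finishes at 135 + 60 = minute 195.
Folding has to wait for drying (finishes minute 195); plate making (finishes minute 70); press setup (finishes minute 95). The latest of these is minute 195, so folding runs minute 195 to 195 + 25 = minute 220.
The bindery step needs all of folding (finishes minute 220); the print run (finishes minute 135). That puts its earliest start at minute 220; it finishes at 220 + 55 = minute 275.
All tasks are finished once the last one completes. Finish times: Plate making at 70, Press setup at 95, The print run at 135, Drying at 195, Folding at 220, The bindery step at 275. The latest is minute 275.

275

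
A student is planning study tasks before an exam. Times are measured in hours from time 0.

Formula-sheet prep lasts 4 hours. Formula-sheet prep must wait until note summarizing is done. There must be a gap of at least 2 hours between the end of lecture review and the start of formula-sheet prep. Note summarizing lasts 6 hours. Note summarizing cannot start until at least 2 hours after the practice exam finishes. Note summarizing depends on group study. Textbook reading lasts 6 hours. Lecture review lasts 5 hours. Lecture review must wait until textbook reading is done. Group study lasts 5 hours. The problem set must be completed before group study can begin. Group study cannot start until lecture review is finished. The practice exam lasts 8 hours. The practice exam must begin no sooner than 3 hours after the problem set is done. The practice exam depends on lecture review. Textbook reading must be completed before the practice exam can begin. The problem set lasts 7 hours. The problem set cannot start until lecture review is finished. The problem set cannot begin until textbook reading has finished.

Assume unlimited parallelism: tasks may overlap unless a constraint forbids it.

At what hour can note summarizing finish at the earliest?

37

Textbook reading has no prerequisites, so it starts at hour 0 and finishes at hour 6.
Lecture review waits on textbook reading (finishes hour 6), so it starts at hour 6 and finishes at 6 + 5 = hour 11.
The problem set cannot start until lecture review (finishes hour 11); textbook reading (finishes hour 6). The controlling bound is hour 11, so the problem set finishes at 11 + 7 = hour 18.
Group study needs all of the problem set (finishes hour 18); lecture review (finishes hour 11). That puts its earliest start at hour 18; it finishes at 18 + 5 = hour 23.
For the practice exam: the problem set (finishes hour 18, plus 3-hour gap → hour 21); lecture review (finishes hour 11); textbook reading (finishes hour 6). Taking the maximum gives a start of hour 21, and it finishes at 21 + 8 = hour 29.
Note summarizing cannot start until the practice exam (finishes hour 29, plus 2-hour gap → hour 31); group study (finishes hour 23). The controlling bound is hour 31, so note summarizing finishes at 31 + 6 = hour 37.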